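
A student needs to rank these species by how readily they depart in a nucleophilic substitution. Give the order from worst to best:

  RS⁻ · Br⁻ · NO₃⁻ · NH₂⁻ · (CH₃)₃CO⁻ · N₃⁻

Leaving-group ability tracks the stability of the departed species; conjugate-acid pKₐ is the usual yardstick (lower pKₐ → better LG).
Br⁻: pKₐ(HBr) ≈ -9 — weak base; good leaving group
NO₃⁻: pKₐ(HNO₃) ≈ -1.3
N₃⁻: pKₐ(HN₃) ≈ 4.7
RS⁻: pKₐ(RSH (a thiol)) ≈ 10.5 — moderately basic; rarely leaves without activation
(CH₃)₃CO⁻: pKₐ(t-BuOH) ≈ 18
NH₂⁻: pKₐ(NH₃) ≈ 38
The question asks for worst first, so the sequence is read in increasing leaving-group ability.

NH₂⁻ < (CH₃)₃CO⁻ < RS⁻ < N₃⁻ < NO₃⁻ < Br⁻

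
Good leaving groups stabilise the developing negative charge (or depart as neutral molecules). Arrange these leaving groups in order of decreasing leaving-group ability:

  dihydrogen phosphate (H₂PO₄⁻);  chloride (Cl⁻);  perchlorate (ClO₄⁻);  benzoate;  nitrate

perchlorate (ClO₄⁻) > chloride (Cl⁻) > nitrate > dihydrogen phosphate (H₂PO₄⁻) > benzoate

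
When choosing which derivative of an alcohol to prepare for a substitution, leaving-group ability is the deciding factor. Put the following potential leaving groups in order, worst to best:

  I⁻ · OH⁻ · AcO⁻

I⁻: pKₐ(HI) ≈ -10
AcO⁻: pKₐ(CH₃COOH) ≈ 4.8
OH⁻: pKₐ(H₂O) ≈ 15.7 — strong base; essentially never leaves without prior activation
The question asks for worst first, so the sequence is read in increasing leaving-group ability.

OH⁻ < AcO⁻ < I⁻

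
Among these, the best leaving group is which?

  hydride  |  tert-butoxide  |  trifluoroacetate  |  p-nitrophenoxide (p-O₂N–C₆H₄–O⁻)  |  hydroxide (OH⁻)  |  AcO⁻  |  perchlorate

perchlorate

The more stable X⁻ (or X) is on its own — i.e. the weaker a base it is — the better a leaving group it makes.
perchlorate: pKₐ(HClO₄) ≈ -10
trifluoroacetate: pKₐ(CF₃COOH) ≈ 0.2
AcO⁻: pKₐ(CH₃COOH) ≈ 4.8
p-nitrophenoxide (p-O₂N–C₆H₄–O⁻): pKₐ(p-nitrophenol) ≈ 7.2
hydroxide (OH⁻): pKₐ(H₂O) ≈ 15.7
tert-butoxide: pKₐ(t-BuOH) ≈ 18
hydride: pKₐ(H₂) ≈ 36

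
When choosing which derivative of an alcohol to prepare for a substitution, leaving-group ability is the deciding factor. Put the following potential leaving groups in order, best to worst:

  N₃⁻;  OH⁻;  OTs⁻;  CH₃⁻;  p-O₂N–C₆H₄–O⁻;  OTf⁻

OTf⁻ > OTs⁻ > N₃⁻ > p-O₂N–C₆H₄–O⁻ > OH⁻ > CH₃⁻

OTf⁻: pKₐ(CF₃SO₃H (triflic acid)) ≈ -14 — charge spread over three oxygens and a CF₃ group; the premier leaving group in synthesis
OTs⁻: pKₐ(p-CH₃C₆H₄SO₃H (TsOH)) ≈ -2.8 — resonance-delocalised arenesulfonate
N₃⁻: pKₐ(HN₃) ≈ 4.7 — linear, resonance-stabilised
p-O₂N–C₆H₄–O⁻: pKₐ(p-nitrophenol) ≈ 7.2 — nitro group delocalises the charge; the classic chromogenic LG
OH⁻: pKₐ(H₂O) ≈ 15.7
CH₃⁻: pKₐ(CH₄) ≈ 48 — unstabilised carbanion; the worst conceivable leaving group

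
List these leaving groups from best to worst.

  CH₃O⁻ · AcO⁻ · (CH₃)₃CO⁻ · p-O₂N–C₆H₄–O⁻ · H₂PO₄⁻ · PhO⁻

H₂PO₄⁻ > AcO⁻ > p-O₂N–C₆H₄–O⁻ > PhO⁻ > CH₃O⁻ > (CH₃)₃CO⁻

A good leaving group is a weak base: the lower the pKₐ of its conjugate acid, the more readily it departs.
H₂PO₄⁻: pKₐ(H₃PO₄) ≈ 2.1
AcO⁻: pKₐ(CH₃COOH) ≈ 4.8
p-O₂N–C₆H₄–O⁻: pKₐ(p-nitrophenol) ≈ 7.2
PhO⁻: pKₐ(C₆H₅OH (phenol)) ≈ 10
CH₃O⁻: pKₐ(CH₃OH) ≈ 15.5
(CH₃)₃CO⁻: pKₐ(t-BuOH) ≈ 18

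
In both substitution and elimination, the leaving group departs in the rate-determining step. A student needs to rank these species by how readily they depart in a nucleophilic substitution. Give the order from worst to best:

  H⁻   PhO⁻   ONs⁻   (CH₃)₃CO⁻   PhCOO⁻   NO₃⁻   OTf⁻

H⁻ < (CH₃)₃CO⁻ < PhO⁻ < PhCOO⁻ < NO₃⁻ < ONs⁻ < OTf⁻

The more stable X⁻ (or X) is on its own — i.e. the weaker a base it is — the better a leaving group it makes.
OTf⁻: pKₐ(CF₃SO₃H (triflic acid)) ≈ -14
ONs⁻: pKₐ(p-O₂NC₆H₄SO₃H) ≈ -3.5 — p-nitro group further stabilises the sulfonate
NO₃⁻: pKₐ(HNO₃) ≈ -1.3 — resonance-delocalised over three oxygens
PhCOO⁻: pKₐ(C₆H₅COOH) ≈ 4.2 — aryl carboxylate
PhO⁻: pKₐ(C₆H₅OH (phenol)) ≈ 10
(CH₃)₃CO⁻: pKₐ(t-BuOH) ≈ 18 — bulky, strongly basic alkoxide
H⁻: pKₐ(H₂) ≈ 36 — extremely strong base; leaves only in special hydride-transfer contexts
Listed from poorest to best leaving group as asked.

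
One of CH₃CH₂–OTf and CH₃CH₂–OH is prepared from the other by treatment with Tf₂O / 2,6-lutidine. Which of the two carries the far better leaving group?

CH₃CH₂–OTf

From CH₃CH₂–OH the departing group would be OH⁻ (pKₐ(H₂O) ≈ 15.7). Strong base; essentially never leaves without prior activation.
From CH₃CH₂–OTf the leaving group is OTf⁻ (pKₐ(CF₃SO₃H (triflic acid)) ≈ -14). Charge spread over three oxygens and a CF₃ group; the premier leaving group in synthesis.
Treatment with Tf₂O / 2,6-lutidine works by converting the hydroxyl into a triflate, making CH₃CH₂–OTf enormously more reactive.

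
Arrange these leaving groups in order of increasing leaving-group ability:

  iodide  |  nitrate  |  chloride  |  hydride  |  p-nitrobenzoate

The more stable X⁻ (or X) is on its own — i.e. the weaker a base it is — the better a leaving group it makes.
iodide: pKₐ(HI) ≈ -10
chloride: pKₐ(HCl) ≈ -7
nitrate: pKₐ(HNO₃) ≈ -1.3
p-nitrobenzoate: pKₐ(p-nitrobenzoic acid) ≈ 3.4
hydride: pKₐ(H₂) ≈ 36
Listed from poorest to best leaving group as asked.

hydride < p-nitrobenzoate < nitrate < chloride < iodide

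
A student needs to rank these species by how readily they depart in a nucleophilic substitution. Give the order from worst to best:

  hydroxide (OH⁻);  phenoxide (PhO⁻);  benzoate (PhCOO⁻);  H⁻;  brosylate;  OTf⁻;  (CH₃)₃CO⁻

OTf⁻: pKₐ(CF₃SO₃H (triflic acid)) ≈ -14
brosylate: pKₐ(p-BrC₆H₄SO₃H) ≈ -2.8
benzoate (PhCOO⁻): pKₐ(C₆H₅COOH) ≈ 4.2
phenoxide (PhO⁻): pKₐ(C₆H₅OH (phenol)) ≈ 10
hydroxide (OH⁻): pKₐ(H₂O) ≈ 15.7
(CH₃)₃CO⁻: pKₐ(t-BuOH) ≈ 18
H⁻: pKₐ(H₂) ≈ 36
The question asks for worst first, so the sequence is read in increasing leaving-group ability.

H⁻ < (CH₃)₃CO⁻ < hydroxide (OH⁻) < phenoxide (PhO⁻) < benzoate (PhCOO⁻) < brosylate < OTf⁻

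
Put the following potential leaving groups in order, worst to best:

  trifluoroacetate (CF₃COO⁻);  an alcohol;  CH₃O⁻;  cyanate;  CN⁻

CH₃O⁻ < CN⁻ < cyanate < trifluoroacetate (CF₃COO⁻) < an alcohol

The more stable X⁻ (or X) is on its own — i.e. the weaker a base it is — the better a leaving group it makes.
an alcohol: pKₐ(R'OH₂⁺) ≈ -2.4 — neutral; leaves from a protonated ether (an oxonium ion, R–O(H)R'⁺)
trifluoroacetate (CF₃COO⁻): pKₐ(CF₃COOH) ≈ 0.2 — strongly electron-withdrawing CF₃ stabilises the carboxylate
cyanate: pKₐ(HOCN) ≈ 3.5 — resonance between N and O
CN⁻: pKₐ(HCN) ≈ 9.2 — sp carbon stabilises the charge somewhat, but still a poor LG
CH₃O⁻: pKₐ(CH₃OH) ≈ 15.5
The question asks for worst first, so the sequence is read in increasing leaving-group ability.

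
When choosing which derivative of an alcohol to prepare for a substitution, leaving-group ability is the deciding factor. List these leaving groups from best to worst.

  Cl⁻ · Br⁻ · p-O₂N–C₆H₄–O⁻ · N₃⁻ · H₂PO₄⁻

Br⁻ > Cl⁻ > H₂PO₄⁻ > N₃⁻ > p-O₂N–C₆H₄–O⁻

The more stable X⁻ (or X) is on its own — i.e. the weaker a base it is — the better a leaving group it makes.
Br⁻: pKₐ(HBr) ≈ -9
Cl⁻: pKₐ(HCl) ≈ -7
H₂PO₄⁻: pKₐ(H₃PO₄) ≈ 2.1 — moderate base; biological leaving group after further activation
N₃⁻: pKₐ(HN₃) ≈ 4.7
p-O₂N–C₆H₄–O⁻: pKₐ(p-nitrophenol) ≈ 7.2 — nitro group delocalises the charge; the classic chromogenic LG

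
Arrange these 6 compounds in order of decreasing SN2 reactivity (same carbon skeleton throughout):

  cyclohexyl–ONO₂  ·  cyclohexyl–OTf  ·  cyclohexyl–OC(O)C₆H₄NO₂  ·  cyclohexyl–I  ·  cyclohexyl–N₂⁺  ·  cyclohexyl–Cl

Identical carbon frameworks mean the comparison reduces to leaving-group quality.
Rank by basicity of the departing species: weakest base leaves most easily.
cyclohexyl–N₂⁺ loses N₂: no meaningful conjugate acid; N₂ departs as an exceptionally stable neutral molecule
cyclohexyl–OTf loses OTf⁻: pKₐ(CF₃SO₃H (triflic acid)) ≈ -14
cyclohexyl–I loses I⁻: pKₐ(HI) ≈ -10
cyclohexyl–Cl loses Cl⁻: pKₐ(HCl) ≈ -7
cyclohexyl–ONO₂ loses NO₃⁻: pKₐ(HNO₃) ≈ -1.3
cyclohexyl–OC(O)C₆H₄NO₂ loses p-O₂N–C₆H₄–COO⁻: pKₐ(p-nitrobenzoic acid) ≈ 3.4

cyclohexyl–N₂⁺ > cyclohexyl–OTf > cyclohexyl–I > cyclohexyl–Cl > cyclohexyl–ONO₂ > cyclohexyl–OC(O)C₆H₄NO₂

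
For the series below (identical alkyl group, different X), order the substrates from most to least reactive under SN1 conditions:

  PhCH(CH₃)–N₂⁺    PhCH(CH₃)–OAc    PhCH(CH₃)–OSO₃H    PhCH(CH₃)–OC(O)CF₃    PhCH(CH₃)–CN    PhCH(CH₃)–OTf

PhCH(CH₃)–N₂⁺ > PhCH(CH₃)–OTf > PhCH(CH₃)–OSO₃H > PhCH(CH₃)–OC(O)CF₃ > PhCH(CH₃)–OAc > PhCH(CH₃)–CN

Same R in every case — rank the leaving groups.
Rank by basicity of the departing species: weakest base leaves most easily.
PhCH(CH₃)–N₂⁺ loses N₂: no meaningful conjugate acid; N₂ departs as an exceptionally stable neutral molecule
PhCH(CH₃)–OTf loses OTf⁻: pKₐ(CF₃SO₃H (triflic acid)) ≈ -14
PhCH(CH₃)–OSO₃H loses HSO₄⁻: pKₐ(H₂SO₄) ≈ -3
PhCH(CH₃)–OC(O)CF₃ loses CF₃COO⁻: pKₐ(CF₃COOH) ≈ 0.2
PhCH(CH₃)–OAc loses AcO⁻: pKₐ(CH₃COOH) ≈ 4.8
PhCH(CH₃)–CN loses CN⁻: pKₐ(HCN) ≈ 9.2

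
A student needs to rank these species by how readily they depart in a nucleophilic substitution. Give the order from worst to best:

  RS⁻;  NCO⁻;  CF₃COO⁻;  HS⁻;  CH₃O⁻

Rank by basicity of the departing species: weakest base leaves most easily.
CF₃COO⁻: pKₐ(CF₃COOH) ≈ 0.2 — strongly electron-withdrawing CF₃ stabilises the carboxylate
NCO⁻: pKₐ(HOCN) ≈ 3.5
HS⁻: pKₐ(H₂S) ≈ 7 — larger and more polarisable than the oxygen analogue
RS⁻: pKₐ(RSH (a thiol)) ≈ 10.5
CH₃O⁻: pKₐ(CH₃OH) ≈ 15.5
The question asks for worst first, so the sequence is read in increasing leaving-group ability.

CH₃O⁻ < RS⁻ < HS⁻ < NCO⁻ < CF₃COO⁻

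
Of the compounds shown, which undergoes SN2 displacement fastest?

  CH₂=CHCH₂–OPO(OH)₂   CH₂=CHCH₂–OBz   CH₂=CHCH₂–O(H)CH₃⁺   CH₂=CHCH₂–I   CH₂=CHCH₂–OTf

CH₂=CHCH₂–OTf

Identical carbon frameworks mean the comparison reduces to leaving-group quality.
A good leaving group is a weak base: the lower the pKₐ of its conjugate acid, the more readily it departs.
CH₂=CHCH₂–OTf loses OTf⁻: pKₐ(CF₃SO₃H (triflic acid)) ≈ -14
CH₂=CHCH₂–I loses I⁻: pKₐ(HI) ≈ -10
CH₂=CHCH₂–O(H)CH₃⁺ loses R'OH: pKₐ(R'OH₂⁺) ≈ -2.4
CH₂=CHCH₂–OPO(OH)₂ loses H₂PO₄⁻: pKₐ(H₃PO₄) ≈ 2.1
CH₂=CHCH₂–OBz loses PhCOO⁻: pKₐ(C₆H₅COOH) ≈ 4.2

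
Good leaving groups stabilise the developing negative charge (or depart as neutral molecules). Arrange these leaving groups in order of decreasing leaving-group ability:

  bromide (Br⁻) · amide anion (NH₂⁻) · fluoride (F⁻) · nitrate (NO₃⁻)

bromide (Br⁻) > nitrate (NO₃⁻) > fluoride (F⁻) > amide anion (NH₂⁻)

Leaving-group ability tracks the stability of the departed species; conjugate-acid pKₐ is the usual yardstick (lower pKₐ → better LG).
bromide (Br⁻): pKₐ(HBr) ≈ -9
nitrate (NO₃⁻): pKₐ(HNO₃) ≈ -1.3
fluoride (F⁻): pKₐ(HF) ≈ 3.2
amide anion (NH₂⁻): pKₐ(NH₃) ≈ 38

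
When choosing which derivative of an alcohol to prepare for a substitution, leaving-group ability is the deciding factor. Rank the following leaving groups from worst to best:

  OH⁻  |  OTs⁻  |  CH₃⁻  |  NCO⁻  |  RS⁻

Rank by basicity of the departing species: weakest base leaves most easily.
OTs⁻: pKₐ(p-CH₃C₆H₄SO₃H (TsOH)) ≈ -2.8
NCO⁻: pKₐ(HOCN) ≈ 3.5
RS⁻: pKₐ(RSH (a thiol)) ≈ 10.5
OH⁻: pKₐ(H₂O) ≈ 15.7 — strong base; essentially never leaves without prior activation
CH₃⁻: pKₐ(CH₄) ≈ 48
Listed from poorest to best leaving group as asked.

CH₃⁻ < OH⁻ < RS⁻ < NCO⁻ < OTs⁻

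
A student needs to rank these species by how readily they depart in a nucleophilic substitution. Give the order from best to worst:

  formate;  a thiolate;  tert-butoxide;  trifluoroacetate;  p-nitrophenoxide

trifluoroacetate > formate > p-nitrophenoxide > a thiolate > tert-butoxide

Leaving-group ability tracks the stability of the departed species; conjugate-acid pKₐ is the usual yardstick (lower pKₐ → better LG).
trifluoroacetate: pKₐ(CF₃COOH) ≈ 0.2
formate: pKₐ(HCOOH) ≈ 3.8
p-nitrophenoxide: pKₐ(p-nitrophenol) ≈ 7.2
a thiolate: pKₐ(RSH (a thiol)) ≈ 10.5
tert-butoxide: pKₐ(t-BuOH) ≈ 18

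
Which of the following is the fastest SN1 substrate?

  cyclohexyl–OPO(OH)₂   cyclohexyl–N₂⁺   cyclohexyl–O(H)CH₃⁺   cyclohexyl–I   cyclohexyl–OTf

The skeletons are identical, so relative rate is governed entirely by leaving-group ability.
A good leaving group is a weak base: the lower the pKₐ of its conjugate acid, the more readily it departs.
cyclohexyl–N₂⁺ loses N₂: no meaningful conjugate acid; N₂ departs as an exceptionally stable neutral molecule
cyclohexyl–OTf loses OTf⁻: pKₐ(CF₃SO₃H (triflic acid)) ≈ -14
cyclohexyl–I loses I⁻: pKₐ(HI) ≈ -10
cyclohexyl–O(H)CH₃⁺ loses R'OH: pKₐ(R'OH₂⁺) ≈ -2.4
cyclohexyl–OPO(OH)₂ loses H₂PO₄⁻: pKₐ(H₃PO₄) ≈ 2.1

cyclohexyl–N₂⁺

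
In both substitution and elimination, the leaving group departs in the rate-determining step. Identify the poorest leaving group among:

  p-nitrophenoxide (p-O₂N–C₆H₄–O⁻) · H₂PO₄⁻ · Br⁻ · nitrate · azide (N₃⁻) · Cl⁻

p-nitrophenoxide (p-O₂N–C₆H₄–O⁻)

Br⁻: pKₐ(HBr) ≈ -9
Cl⁻: pKₐ(HCl) ≈ -7
nitrate: pKₐ(HNO₃) ≈ -1.3
H₂PO₄⁻: pKₐ(H₃PO₄) ≈ 2.1
azide (N₃⁻): pKₐ(HN₃) ≈ 4.7
p-nitrophenoxide (p-O₂N–C₆H₄–O⁻): pKₐ(p-nitrophenol) ≈ 7.2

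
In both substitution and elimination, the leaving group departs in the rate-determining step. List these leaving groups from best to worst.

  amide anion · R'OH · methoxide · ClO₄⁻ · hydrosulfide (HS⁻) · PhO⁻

ClO₄⁻: pKₐ(HClO₄) ≈ -10
R'OH: pKₐ(R'OH₂⁺) ≈ -2.4
hydrosulfide (HS⁻): pKₐ(H₂S) ≈ 7
PhO⁻: pKₐ(C₆H₅OH (phenol)) ≈ 10
methoxide: pKₐ(CH₃OH) ≈ 15.5
amide anion: pKₐ(NH₃) ≈ 38

ClO₄⁻ > R'OH > hydrosulfide (HS⁻) > PhO⁻ > methoxide > amide anion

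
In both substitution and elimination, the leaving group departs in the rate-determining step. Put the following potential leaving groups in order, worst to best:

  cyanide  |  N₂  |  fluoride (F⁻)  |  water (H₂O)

cyanide < fluoride (F⁻) < water (H₂O) < N₂

Leaving-group ability tracks the stability of the departed species; conjugate-acid pKₐ is the usual yardstick (lower pKₐ → better LG).
N₂: no meaningful conjugate acid; N₂ departs as an exceptionally stable neutral molecule
water (H₂O): pKₐ(H₃O⁺) ≈ -1.7
fluoride (F⁻): pKₐ(HF) ≈ 3.2
cyanide: pKₐ(HCN) ≈ 9.2
Listed from poorest to best leaving group as asked.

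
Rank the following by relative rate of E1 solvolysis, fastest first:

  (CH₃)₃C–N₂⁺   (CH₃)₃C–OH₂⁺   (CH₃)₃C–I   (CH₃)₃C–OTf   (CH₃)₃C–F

(CH₃)₃C–N₂⁺ > (CH₃)₃C–OTf > (CH₃)₃C–I > (CH₃)₃C–OH₂⁺ > (CH₃)₃C–F

Identical carbon frameworks mean the comparison reduces to leaving-group quality.
Leaving-group ability tracks the stability of the departed species; conjugate-acid pKₐ is the usual yardstick (lower pKₐ → better LG).
(CH₃)₃C–N₂⁺ loses N₂: no meaningful conjugate acid; N₂ departs as an exceptionally stable neutral molecule
(CH₃)₃C–OTf loses OTf⁻: pKₐ(CF₃SO₃H (triflic acid)) ≈ -14
(CH₃)₃C–I loses I⁻: pKₐ(HI) ≈ -10
(CH₃)₃C–OH₂⁺ loses H₂O: pKₐ(H₃O⁺) ≈ -1.7
(CH₃)₃C–F loses F⁻: pKₐ(HF) ≈ 3.2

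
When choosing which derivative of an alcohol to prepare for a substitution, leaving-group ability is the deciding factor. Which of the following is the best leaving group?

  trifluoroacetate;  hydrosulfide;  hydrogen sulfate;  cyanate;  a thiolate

hydrogen sulfate

Rank by basicity of the departing species: weakest base leaves most easily.
hydrogen sulfate: pKₐ(H₂SO₄) ≈ -3
trifluoroacetate: pKₐ(CF₃COOH) ≈ 0.2
cyanate: pKₐ(HOCN) ≈ 3.5
hydrosulfide: pKₐ(H₂S) ≈ 7
a thiolate: pKₐ(RSH (a thiol)) ≈ 10.5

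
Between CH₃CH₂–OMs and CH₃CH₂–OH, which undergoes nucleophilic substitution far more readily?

CH₃CH₂–OMs

From CH₃CH₂–OH the departing group would be OH⁻ (pKₐ(H₂O) ≈ 15.7). Strong base; essentially never leaves without prior activation.
From CH₃CH₂–OMs the leaving group is OMs⁻ (pKₐ(CH₃SO₃H (MsOH)) ≈ -1.9). Resonance-delocalised alkanesulfonate.
(In practice CH₃CH₂–OMs is made from CH₃CH₂–OH by treatment with MsCl / Et₃N, converting the hydroxyl into a mesylate.)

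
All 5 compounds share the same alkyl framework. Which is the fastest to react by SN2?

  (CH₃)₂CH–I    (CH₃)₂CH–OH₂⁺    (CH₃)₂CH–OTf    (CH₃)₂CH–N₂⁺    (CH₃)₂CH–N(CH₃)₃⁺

With the same alkyl group throughout, only the leaving group differentiates the rates.
A good leaving group is a weak base: the lower the pKₐ of its conjugate acid, the more readily it departs.
(CH₃)₂CH–N₂⁺ loses N₂: no meaningful conjugate acid; N₂ departs as an exceptionally stable neutral molecule
(CH₃)₂CH–OTf loses OTf⁻: pKₐ(CF₃SO₃H (triflic acid)) ≈ -14
(CH₃)₂CH–I loses I⁻: pKₐ(HI) ≈ -10
(CH₃)₂CH–OH₂⁺ loses H₂O: pKₐ(H₃O⁺) ≈ -1.7
(CH₃)₂CH–N(CH₃)₃⁺ loses NR'₃: pKₐ(R'₃NH⁺) ≈ 10.7

(CH₃)₂CH–N₂⁺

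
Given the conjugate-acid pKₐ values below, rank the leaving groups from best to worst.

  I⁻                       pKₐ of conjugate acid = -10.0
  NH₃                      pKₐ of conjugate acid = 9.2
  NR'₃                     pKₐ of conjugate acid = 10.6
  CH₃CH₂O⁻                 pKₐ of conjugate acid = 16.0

I⁻ > NH₃ > NR'₃ > CH₃CH₂O⁻

Lower conjugate-acid pKₐ ⇒ weaker base ⇒ better leaving group.
Sorting by the given values: I⁻ (-10.0), NH₃ (9.2), NR'₃ (10.6), CH₃CH₂O⁻ (16.0).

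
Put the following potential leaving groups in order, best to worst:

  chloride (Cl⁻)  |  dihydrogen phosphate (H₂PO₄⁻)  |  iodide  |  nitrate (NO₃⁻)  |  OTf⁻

OTf⁻ > iodide > chloride (Cl⁻) > nitrate (NO₃⁻) > dihydrogen phosphate (H₂PO₄⁻)

Rank by basicity of the departing species: weakest base leaves most easily.
OTf⁻: pKₐ(CF₃SO₃H (triflic acid)) ≈ -14 — charge spread over three oxygens and a CF₃ group; the premier leaving group in synthesis
iodide: pKₐ(HI) ≈ -10 — large, highly polarisable; very weak base
chloride (Cl⁻): pKₐ(HCl) ≈ -7
nitrate (NO₃⁻): pKₐ(HNO₃) ≈ -1.3 — resonance-delocalised over three oxygens
dihydrogen phosphate (H₂PO₄⁻): pKₐ(H₃PO₄) ≈ 2.1 — moderate base; biological leaving group after further activation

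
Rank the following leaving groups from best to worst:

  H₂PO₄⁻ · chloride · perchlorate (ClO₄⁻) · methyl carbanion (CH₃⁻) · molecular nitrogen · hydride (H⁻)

A good leaving group is a weak base: the lower the pKₐ of its conjugate acid, the more readily it departs.
molecular nitrogen: no meaningful conjugate acid; N₂ departs as an exceptionally stable neutral molecule
perchlorate (ClO₄⁻): pKₐ(HClO₄) ≈ -10 — extremely weak base; rarely used for safety reasons
chloride: pKₐ(HCl) ≈ -7 — moderately weak base
H₂PO₄⁻: pKₐ(H₃PO₄) ≈ 2.1
hydride (H⁻): pKₐ(H₂) ≈ 36 — extremely strong base; leaves only in special hydride-transfer contexts
methyl carbanion (CH₃⁻): pKₐ(CH₄) ≈ 48

molecular nitrogen > perchlorate (ClO₄⁻) > chloride > H₂PO₄⁻ > hydride (H⁻) > methyl carbanion (CH₃⁻)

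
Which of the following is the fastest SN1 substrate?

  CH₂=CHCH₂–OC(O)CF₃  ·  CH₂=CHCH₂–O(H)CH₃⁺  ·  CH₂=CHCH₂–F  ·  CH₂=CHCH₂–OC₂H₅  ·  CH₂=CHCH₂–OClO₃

CH₂=CHCH₂–OClO₃

The skeletons are identical, so relative rate is governed entirely by leaving-group ability.
The more stable X⁻ (or X) is on its own — i.e. the weaker a base it is — the better a leaving group it makes.
CH₂=CHCH₂–OClO₃ loses ClO₄⁻: pKₐ(HClO₄) ≈ -10
CH₂=CHCH₂–O(H)CH₃⁺ loses R'OH: pKₐ(R'OH₂⁺) ≈ -2.4
CH₂=CHCH₂–OC(O)CF₃ loses CF₃COO⁻: pKₐ(CF₃COOH) ≈ 0.2
CH₂=CHCH₂–F loses F⁻: pKₐ(HF) ≈ 3.2
CH₂=CHCH₂–OC₂H₅ loses CH₃CH₂O⁻: pKₐ(CH₃CH₂OH) ≈ 16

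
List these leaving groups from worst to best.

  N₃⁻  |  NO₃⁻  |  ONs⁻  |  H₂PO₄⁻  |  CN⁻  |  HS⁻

CN⁻ < HS⁻ < N₃⁻ < H₂PO₄⁻ < NO₃⁻ < ONs⁻

ONs⁻: pKₐ(p-O₂NC₆H₄SO₃H) ≈ -3.5 — p-nitro group further stabilises the sulfonate
NO₃⁻: pKₐ(HNO₃) ≈ -1.3
H₂PO₄⁻: pKₐ(H₃PO₄) ≈ 2.1 — moderate base; biological leaving group after further activation
N₃⁻: pKₐ(HN₃) ≈ 4.7
HS⁻: pKₐ(H₂S) ≈ 7 — larger and more polarisable than the oxygen analogue
CN⁻: pKₐ(HCN) ≈ 9.2
Reversing gives the worst-to-best order requested.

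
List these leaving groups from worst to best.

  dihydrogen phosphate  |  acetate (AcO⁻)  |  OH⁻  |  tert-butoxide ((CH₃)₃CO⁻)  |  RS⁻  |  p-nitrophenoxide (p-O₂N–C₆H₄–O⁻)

Leaving-group ability tracks the stability of the departed species; conjugate-acid pKₐ is the usual yardstick (lower pKₐ → better LG).
dihydrogen phosphate: pKₐ(H₃PO₄) ≈ 2.1
acetate (AcO⁻): pKₐ(CH₃COOH) ≈ 4.8
p-nitrophenoxide (p-O₂N–C₆H₄–O⁻): pKₐ(p-nitrophenol) ≈ 7.2
RS⁻: pKₐ(RSH (a thiol)) ≈ 10.5 — moderately basic; rarely leaves without activation
OH⁻: pKₐ(H₂O) ≈ 15.7
tert-butoxide ((CH₃)₃CO⁻): pKₐ(t-BuOH) ≈ 18
Listed from poorest to best leaving group as asked.

tert-butoxide ((CH₃)₃CO⁻) < OH⁻ < RS⁻ < p-nitrophenoxide (p-O₂N–C₆H₄–O⁻) < acetate (AcO⁻) < dihydrogen phosphate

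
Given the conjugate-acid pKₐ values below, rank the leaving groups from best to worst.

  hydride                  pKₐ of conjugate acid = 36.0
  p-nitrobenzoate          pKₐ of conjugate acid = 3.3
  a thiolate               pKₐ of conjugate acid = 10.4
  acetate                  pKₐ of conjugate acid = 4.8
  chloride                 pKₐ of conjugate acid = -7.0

Lower conjugate-acid pKₐ ⇒ weaker base ⇒ better leaving group.
Sorting by the given values: chloride (-7.0), p-nitrobenzoate (3.3), acetate (4.8), a thiolate (10.4), hydride (36.0).

chloride > p-nitrobenzoate > acetate > a thiolate > hydride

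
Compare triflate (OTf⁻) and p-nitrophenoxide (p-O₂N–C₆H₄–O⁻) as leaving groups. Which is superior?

triflate (OTf⁻)

triflate (OTf⁻) is the better leaving group.
pKₐ(CF₃SO₃H (triflic acid)) ≈ -14 versus pKₐ(p-nitrophenol) ≈ 7.2: triflate (OTf⁻) is the much weaker base.
Charge spread over three oxygens and a CF₃ group; the premier leaving group in synthesis.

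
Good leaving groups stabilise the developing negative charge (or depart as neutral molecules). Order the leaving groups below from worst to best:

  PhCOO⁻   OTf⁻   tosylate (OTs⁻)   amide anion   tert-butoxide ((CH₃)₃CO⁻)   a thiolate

amide anion < tert-butoxide ((CH₃)₃CO⁻) < a thiolate < PhCOO⁻ < tosylate (OTs⁻) < OTf⁻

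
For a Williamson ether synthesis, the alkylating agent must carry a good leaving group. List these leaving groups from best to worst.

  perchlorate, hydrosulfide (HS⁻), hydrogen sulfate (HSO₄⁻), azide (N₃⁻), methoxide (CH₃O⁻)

perchlorate > hydrogen sulfate (HSO₄⁻) > azide (N₃⁻) > hydrosulfide (HS⁻) > methoxide (CH₃O⁻)

A good leaving group is a weak base: the lower the pKₐ of its conjugate acid, the more readily it departs.
perchlorate: pKₐ(HClO₄) ≈ -10 — extremely weak base; rarely used for safety reasons
hydrogen sulfate (HSO₄⁻): pKₐ(H₂SO₄) ≈ -3
azide (N₃⁻): pKₐ(HN₃) ≈ 4.7
hydrosulfide (HS⁻): pKₐ(H₂S) ≈ 7 — larger and more polarisable than the oxygen analogue
methoxide (CH₃O⁻): pKₐ(CH₃OH) ≈ 15.5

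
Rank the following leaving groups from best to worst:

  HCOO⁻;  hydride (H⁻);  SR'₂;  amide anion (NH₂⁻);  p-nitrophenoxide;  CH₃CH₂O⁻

SR'₂: pKₐ(R'₂SH⁺) ≈ -7
HCOO⁻: pKₐ(HCOOH) ≈ 3.8
p-nitrophenoxide: pKₐ(p-nitrophenol) ≈ 7.2
CH₃CH₂O⁻: pKₐ(CH₃CH₂OH) ≈ 16
hydride (H⁻): pKₐ(H₂) ≈ 36
amide anion (NH₂⁻): pKₐ(NH₃) ≈ 38

SR'₂ > HCOO⁻ > p-nitrophenoxide > CH₃CH₂O⁻ > hydride (H⁻) > amide anion (NH₂⁻)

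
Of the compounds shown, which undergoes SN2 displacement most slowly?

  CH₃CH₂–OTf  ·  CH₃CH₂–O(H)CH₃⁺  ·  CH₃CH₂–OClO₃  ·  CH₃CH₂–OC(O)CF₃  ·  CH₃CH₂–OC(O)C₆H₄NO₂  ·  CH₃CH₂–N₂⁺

The skeletons are identical, so relative rate is governed entirely by leaving-group ability.
Leaving-group ability tracks the stability of the departed species; conjugate-acid pKₐ is the usual yardstick (lower pKₐ → better LG).
CH₃CH₂–N₂⁺ loses N₂: no meaningful conjugate acid; N₂ departs as an exceptionally stable neutral molecule
CH₃CH₂–OTf loses OTf⁻: pKₐ(CF₃SO₃H (triflic acid)) ≈ -14
CH₃CH₂–OClO₃ loses ClO₄⁻: pKₐ(HClO₄) ≈ -10
CH₃CH₂–O(H)CH₃⁺ loses R'OH: pKₐ(R'OH₂⁺) ≈ -2.4
CH₃CH₂–OC(O)CF₃ loses CF₃COO⁻: pKₐ(CF₃COOH) ≈ 0.2
CH₃CH₂–OC(O)C₆H₄NO₂ loses p-O₂N–C₆H₄–COO⁻: pKₐ(p-nitrobenzoic acid) ≈ 3.4

CH₃CH₂–OC(O)C₆H₄NO₂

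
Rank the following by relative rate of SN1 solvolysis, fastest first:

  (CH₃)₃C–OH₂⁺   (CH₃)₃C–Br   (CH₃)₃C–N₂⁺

Identical carbon frameworks mean the comparison reduces to leaving-group quality.
The more stable X⁻ (or X) is on its own — i.e. the weaker a base it is — the better a leaving group it makes.
(CH₃)₃C–N₂⁺ loses N₂: no meaningful conjugate acid; N₂ departs as an exceptionally stable neutral molecule
(CH₃)₃C–Br loses Br⁻: pKₐ(HBr) ≈ -9
(CH₃)₃C–OH₂⁺ loses H₂O: pKₐ(H₃O⁺) ≈ -1.7

(CH₃)₃C–N₂⁺ > (CH₃)₃C–Br > (CH₃)₃C–OH₂⁺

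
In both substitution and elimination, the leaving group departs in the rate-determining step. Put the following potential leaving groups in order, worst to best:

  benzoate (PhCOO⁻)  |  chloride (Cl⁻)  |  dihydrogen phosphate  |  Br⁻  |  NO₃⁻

Br⁻: pKₐ(HBr) ≈ -9
chloride (Cl⁻): pKₐ(HCl) ≈ -7
NO₃⁻: pKₐ(HNO₃) ≈ -1.3
dihydrogen phosphate: pKₐ(H₃PO₄) ≈ 2.1
benzoate (PhCOO⁻): pKₐ(C₆H₅COOH) ≈ 4.2
Reversing gives the worst-to-best order requested.

benzoate (PhCOO⁻) < dihydrogen phosphate < NO₃⁻ < chloride (Cl⁻) < Br⁻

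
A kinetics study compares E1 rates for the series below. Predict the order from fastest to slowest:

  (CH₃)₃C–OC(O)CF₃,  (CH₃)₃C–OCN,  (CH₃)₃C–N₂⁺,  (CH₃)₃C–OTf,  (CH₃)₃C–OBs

The skeletons are identical, so relative rate is governed entirely by leaving-group ability.
Rank by basicity of the departing species: weakest base leaves most easily.
(CH₃)₃C–N₂⁺ loses N₂: no meaningful conjugate acid; N₂ departs as an exceptionally stable neutral molecule
(CH₃)₃C–OTf loses OTf⁻: pKₐ(CF₃SO₃H (triflic acid)) ≈ -14
(CH₃)₃C–OBs loses OBs⁻: pKₐ(p-BrC₆H₄SO₃H) ≈ -2.8
(CH₃)₃C–OC(O)CF₃ loses CF₃COO⁻: pKₐ(CF₃COOH) ≈ 0.2
(CH₃)₃C–OCN loses NCO⁻: pKₐ(HOCN) ≈ 3.5

(CH₃)₃C–N₂⁺ > (CH₃)₃C–OTf > (CH₃)₃C–OBs > (CH₃)₃C–OC(O)CF₃ > (CH₃)₃C–OCN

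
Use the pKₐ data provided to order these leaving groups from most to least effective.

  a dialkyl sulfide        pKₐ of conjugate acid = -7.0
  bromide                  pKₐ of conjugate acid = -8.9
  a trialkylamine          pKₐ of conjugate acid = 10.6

bromide > a dialkyl sulfide > a trialkylamine

Lower conjugate-acid pKₐ ⇒ weaker base ⇒ better leaving group.
Sorting by the given values: bromide (-8.9), a dialkyl sulfide (-7.0), a trialkylamine (10.6).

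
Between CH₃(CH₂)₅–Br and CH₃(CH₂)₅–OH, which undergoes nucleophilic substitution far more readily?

From CH₃(CH₂)₅–OH the departing group would be OH⁻ (pKₐ(H₂O) ≈ 15.7). Strong base; essentially never leaves without prior activation.
From CH₃(CH₂)₅–Br the leaving group is Br⁻ (pKₐ(HBr) ≈ -9). Weak base; good leaving group.
(In practice CH₃(CH₂)₅–Br is made from CH₃(CH₂)₅–OH by treatment with PBr₃, replacing the hydroxyl with bromide.)

CH₃(CH₂)₅–Br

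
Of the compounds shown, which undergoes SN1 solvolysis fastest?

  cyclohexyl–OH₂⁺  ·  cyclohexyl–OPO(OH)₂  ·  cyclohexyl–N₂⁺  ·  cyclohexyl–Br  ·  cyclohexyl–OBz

With the same alkyl group throughout, only the leaving group differentiates the rates.
A good leaving group is a weak base: the lower the pKₐ of its conjugate acid, the more readily it departs.
cyclohexyl–N₂⁺ loses N₂: no meaningful conjugate acid; N₂ departs as an exceptionally stable neutral molecule
cyclohexyl–Br loses Br⁻: pKₐ(HBr) ≈ -9
cyclohexyl–OH₂⁺ loses H₂O: pKₐ(H₃O⁺) ≈ -1.7
cyclohexyl–OPO(OH)₂ loses H₂PO₄⁻: pKₐ(H₃PO₄) ≈ 2.1
cyclohexyl–OBz loses PhCOO⁻: pKₐ(C₆H₅COOH) ≈ 4.2

cyclohexyl–N₂⁺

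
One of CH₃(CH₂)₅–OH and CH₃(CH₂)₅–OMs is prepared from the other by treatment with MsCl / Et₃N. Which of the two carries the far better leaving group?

CH₃(CH₂)₅–OMs

From CH₃(CH₂)₅–OH the departing group would be OH⁻ (pKₐ(H₂O) ≈ 15.7). Strong base; essentially never leaves without prior activation.
From CH₃(CH₂)₅–OMs the leaving group is OMs⁻ (pKₐ(CH₃SO₃H (MsOH)) ≈ -1.9). Resonance-delocalised alkanesulfonate.
Treatment with MsCl / Et₃N works by converting the hydroxyl into a mesylate, making CH₃(CH₂)₅–OMs enormously more reactive.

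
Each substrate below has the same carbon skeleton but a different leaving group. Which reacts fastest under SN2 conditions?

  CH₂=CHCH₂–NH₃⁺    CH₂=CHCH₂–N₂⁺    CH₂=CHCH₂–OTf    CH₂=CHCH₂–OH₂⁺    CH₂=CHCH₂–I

Identical carbon frameworks mean the comparison reduces to leaving-group quality.
A good leaving group is a weak base: the lower the pKₐ of its conjugate acid, the more readily it departs.
CH₂=CHCH₂–N₂⁺ loses N₂: no meaningful conjugate acid; N₂ departs as an exceptionally stable neutral molecule
CH₂=CHCH₂–OTf loses OTf⁻: pKₐ(CF₃SO₃H (triflic acid)) ≈ -14
CH₂=CHCH₂–I loses I⁻: pKₐ(HI) ≈ -10
CH₂=CHCH₂–OH₂⁺ loses H₂O: pKₐ(H₃O⁺) ≈ -1.7
CH₂=CHCH₂–NH₃⁺ loses NH₃: pKₐ(NH₄⁺) ≈ 9.2

CH₂=CHCH₂–N₂⁺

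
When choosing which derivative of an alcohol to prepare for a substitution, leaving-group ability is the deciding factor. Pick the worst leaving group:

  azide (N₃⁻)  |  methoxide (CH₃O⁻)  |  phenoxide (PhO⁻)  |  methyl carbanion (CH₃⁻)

The more stable X⁻ (or X) is on its own — i.e. the weaker a base it is — the better a leaving group it makes.
azide (N₃⁻): pKₐ(HN₃) ≈ 4.7
phenoxide (PhO⁻): pKₐ(C₆H₅OH (phenol)) ≈ 10
methoxide (CH₃O⁻): pKₐ(CH₃OH) ≈ 15.5
methyl carbanion (CH₃⁻): pKₐ(CH₄) ≈ 48

methyl carbanion (CH₃⁻)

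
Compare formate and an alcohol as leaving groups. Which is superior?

an alcohol

an alcohol is the better leaving group.
pKₐ(R'OH₂⁺) ≈ -2.4 versus pKₐ(HCOOH) ≈ 3.8: an alcohol is the much weaker base.
Neutral; leaves from a protonated ether (an oxonium ion, R–O(H)R'⁺).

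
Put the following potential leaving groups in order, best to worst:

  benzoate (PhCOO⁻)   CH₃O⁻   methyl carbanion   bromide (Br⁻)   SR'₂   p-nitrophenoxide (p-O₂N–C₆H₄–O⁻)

bromide (Br⁻) > SR'₂ > benzoate (PhCOO⁻) > p-nitrophenoxide (p-O₂N–C₆H₄–O⁻) > CH₃O⁻ > methyl carbanion

A good leaving group is a weak base: the lower the pKₐ of its conjugate acid, the more readily it departs.
bromide (Br⁻): pKₐ(HBr) ≈ -9
SR'₂: pKₐ(R'₂SH⁺) ≈ -7 — neutral; leaves from a sulfonium salt (R–SR'₂⁺)
benzoate (PhCOO⁻): pKₐ(C₆H₅COOH) ≈ 4.2
p-nitrophenoxide (p-O₂N–C₆H₄–O⁻): pKₐ(p-nitrophenol) ≈ 7.2 — nitro group delocalises the charge; the classic chromogenic LG
CH₃O⁻: pKₐ(CH₃OH) ≈ 15.5 — strong base; alkoxides do not leave unassisted
methyl carbanion: pKₐ(CH₄) ≈ 48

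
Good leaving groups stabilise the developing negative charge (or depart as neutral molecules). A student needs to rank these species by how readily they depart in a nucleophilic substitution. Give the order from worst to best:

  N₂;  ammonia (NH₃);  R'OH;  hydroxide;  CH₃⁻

Rank by basicity of the departing species: weakest base leaves most easily.
N₂: no meaningful conjugate acid; N₂ departs as an exceptionally stable neutral molecule
R'OH: pKₐ(R'OH₂⁺) ≈ -2.4
ammonia (NH₃): pKₐ(NH₄⁺) ≈ 9.2
hydroxide: pKₐ(H₂O) ≈ 15.7
CH₃⁻: pKₐ(CH₄) ≈ 48
The question asks for worst first, so the sequence is read in increasing leaving-group ability.

CH₃⁻ < hydroxide < ammonia (NH₃) < R'OH < N₂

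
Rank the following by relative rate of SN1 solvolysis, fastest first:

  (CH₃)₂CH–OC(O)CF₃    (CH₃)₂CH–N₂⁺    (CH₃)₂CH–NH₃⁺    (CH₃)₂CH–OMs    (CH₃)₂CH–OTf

(CH₃)₂CH–N₂⁺ > (CH₃)₂CH–OTf > (CH₃)₂CH–OMs > (CH₃)₂CH–OC(O)CF₃ > (CH₃)₂CH–NH₃⁺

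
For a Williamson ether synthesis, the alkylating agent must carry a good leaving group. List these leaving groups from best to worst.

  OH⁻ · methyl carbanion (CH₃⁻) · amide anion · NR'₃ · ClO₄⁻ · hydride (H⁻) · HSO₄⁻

ClO₄⁻ > HSO₄⁻ > NR'₃ > OH⁻ > hydride (H⁻) > amide anion > methyl carbanion (CH₃⁻)

ClO₄⁻: pKₐ(HClO₄) ≈ -10
HSO₄⁻: pKₐ(H₂SO₄) ≈ -3
NR'₃: pKₐ(R'₃NH⁺) ≈ 10.7
OH⁻: pKₐ(H₂O) ≈ 15.7
hydride (H⁻): pKₐ(H₂) ≈ 36
amide anion: pKₐ(NH₃) ≈ 38
methyl carbanion (CH₃⁻): pKₐ(CH₄) ≈ 48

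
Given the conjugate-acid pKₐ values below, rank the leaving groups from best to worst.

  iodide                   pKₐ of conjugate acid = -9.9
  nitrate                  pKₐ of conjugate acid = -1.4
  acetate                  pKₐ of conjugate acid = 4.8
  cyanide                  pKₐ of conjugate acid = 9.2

Lower conjugate-acid pKₐ ⇒ weaker base ⇒ better leaving group.
Sorting by the given values: iodide (-9.9), nitrate (-1.4), acetate (4.8), cyanide (9.2).

iodide > nitrate > acetate > cyanide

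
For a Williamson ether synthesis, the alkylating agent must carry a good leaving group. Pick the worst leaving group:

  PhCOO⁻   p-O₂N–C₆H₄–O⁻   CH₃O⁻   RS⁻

CH₃O⁻

PhCOO⁻: pKₐ(C₆H₅COOH) ≈ 4.2
p-O₂N–C₆H₄–O⁻: pKₐ(p-nitrophenol) ≈ 7.2
RS⁻: pKₐ(RSH (a thiol)) ≈ 10.5
CH₃O⁻: pKₐ(CH₃OH) ≈ 15.5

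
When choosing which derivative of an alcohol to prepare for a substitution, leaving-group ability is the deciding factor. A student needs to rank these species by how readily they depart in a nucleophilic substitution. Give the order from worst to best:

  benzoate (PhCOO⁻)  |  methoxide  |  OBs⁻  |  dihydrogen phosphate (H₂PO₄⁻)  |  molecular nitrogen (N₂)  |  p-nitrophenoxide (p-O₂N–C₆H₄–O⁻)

methoxide < p-nitrophenoxide (p-O₂N–C₆H₄–O⁻) < benzoate (PhCOO⁻) < dihydrogen phosphate (H₂PO₄⁻) < OBs⁻ < molecular nitrogen (N₂)

A good leaving group is a weak base: the lower the pKₐ of its conjugate acid, the more readily it departs.
molecular nitrogen (N₂): no meaningful conjugate acid; N₂ departs as an exceptionally stable neutral molecule
OBs⁻: pKₐ(p-BrC₆H₄SO₃H) ≈ -2.8
dihydrogen phosphate (H₂PO₄⁻): pKₐ(H₃PO₄) ≈ 2.1
benzoate (PhCOO⁻): pKₐ(C₆H₅COOH) ≈ 4.2
p-nitrophenoxide (p-O₂N–C₆H₄–O⁻): pKₐ(p-nitrophenol) ≈ 7.2
methoxide: pKₐ(CH₃OH) ≈ 15.5 — strong base; alkoxides do not leave unassisted
Reversing gives the worst-to-best order requested.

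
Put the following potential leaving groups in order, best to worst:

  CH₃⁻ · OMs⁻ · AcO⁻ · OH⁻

OMs⁻ > AcO⁻ > OH⁻ > CH₃⁻

Leaving-group ability tracks the stability of the departed species; conjugate-acid pKₐ is the usual yardstick (lower pKₐ → better LG).
OMs⁻: pKₐ(CH₃SO₃H (MsOH)) ≈ -1.9
AcO⁻: pKₐ(CH₃COOH) ≈ 4.8
OH⁻: pKₐ(H₂O) ≈ 15.7
CH₃⁻: pKₐ(CH₄) ≈ 48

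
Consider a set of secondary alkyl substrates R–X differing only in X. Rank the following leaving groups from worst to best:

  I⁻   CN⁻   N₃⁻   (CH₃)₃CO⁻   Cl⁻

(CH₃)₃CO⁻ < CN⁻ < N₃⁻ < Cl⁻ < I⁻

A good leaving group is a weak base: the lower the pKₐ of its conjugate acid, the more readily it departs.
I⁻: pKₐ(HI) ≈ -10 — large, highly polarisable; very weak base
Cl⁻: pKₐ(HCl) ≈ -7 — moderately weak base
N₃⁻: pKₐ(HN₃) ≈ 4.7
CN⁻: pKₐ(HCN) ≈ 9.2
(CH₃)₃CO⁻: pKₐ(t-BuOH) ≈ 18 — bulky, strongly basic alkoxide
Listed from poorest to best leaving group as asked.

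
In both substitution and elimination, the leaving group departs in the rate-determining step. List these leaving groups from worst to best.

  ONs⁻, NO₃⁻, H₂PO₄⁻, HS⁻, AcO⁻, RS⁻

Leaving-group ability tracks the stability of the departed species; conjugate-acid pKₐ is the usual yardstick (lower pKₐ → better LG).
ONs⁻: pKₐ(p-O₂NC₆H₄SO₃H) ≈ -3.5
NO₃⁻: pKₐ(HNO₃) ≈ -1.3
H₂PO₄⁻: pKₐ(H₃PO₄) ≈ 2.1
AcO⁻: pKₐ(CH₃COOH) ≈ 4.8
HS⁻: pKₐ(H₂S) ≈ 7
RS⁻: pKₐ(RSH (a thiol)) ≈ 10.5
Reversing gives the worst-to-best order requested.

RS⁻ < HS⁻ < AcO⁻ < H₂PO₄⁻ < NO₃⁻ < ONs⁻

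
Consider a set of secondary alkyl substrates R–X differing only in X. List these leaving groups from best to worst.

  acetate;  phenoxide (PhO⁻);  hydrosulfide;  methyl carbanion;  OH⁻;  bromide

The more stable X⁻ (or X) is on its own — i.e. the weaker a base it is — the better a leaving group it makes.
bromide: pKₐ(HBr) ≈ -9 — weak base; good leaving group
acetate: pKₐ(CH₃COOH) ≈ 4.8
hydrosulfide: pKₐ(H₂S) ≈ 7 — larger and more polarisable than the oxygen analogue
phenoxide (PhO⁻): pKₐ(C₆H₅OH (phenol)) ≈ 10
OH⁻: pKₐ(H₂O) ≈ 15.7
methyl carbanion: pKₐ(CH₄) ≈ 48 — unstabilised carbanion; the worst conceivable leaving group

bromide > acetate > hydrosulfide > phenoxide (PhO⁻) > OH⁻ > methyl carbanion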